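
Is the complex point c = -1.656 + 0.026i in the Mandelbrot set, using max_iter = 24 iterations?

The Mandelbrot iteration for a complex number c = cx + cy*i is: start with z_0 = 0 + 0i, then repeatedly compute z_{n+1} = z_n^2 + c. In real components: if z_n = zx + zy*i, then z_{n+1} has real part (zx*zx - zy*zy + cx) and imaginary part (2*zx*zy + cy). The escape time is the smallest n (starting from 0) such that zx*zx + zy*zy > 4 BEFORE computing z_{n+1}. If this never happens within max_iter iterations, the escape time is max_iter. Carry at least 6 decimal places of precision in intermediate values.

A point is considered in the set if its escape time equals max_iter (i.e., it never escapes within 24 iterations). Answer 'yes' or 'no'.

Answer: no

Derivation:
z_0 = 0 + 0i, c = -1.6560 + 0.0260i
Iter 1: z = -1.6560 + 0.0260i, |z|^2 = 2.7430
Iter 2: z = 1.0857 + -0.0601i, |z|^2 = 1.1823
Iter 3: z = -0.4810 + -0.1045i, |z|^2 = 0.2422
Iter 4: z = -1.4356 + 0.1265i, |z|^2 = 2.0770
Iter 5: z = 0.3890 + -0.3373i, |z|^2 = 0.2651
Iter 6: z = -1.6185 + -0.2364i, |z|^2 = 2.6754
Iter 7: z = 0.9077 + 0.7913i, |z|^2 = 1.4500
Iter 8: z = -1.4582 + 1.4624i, |z|^2 = 4.2650
Escaped at iteration 8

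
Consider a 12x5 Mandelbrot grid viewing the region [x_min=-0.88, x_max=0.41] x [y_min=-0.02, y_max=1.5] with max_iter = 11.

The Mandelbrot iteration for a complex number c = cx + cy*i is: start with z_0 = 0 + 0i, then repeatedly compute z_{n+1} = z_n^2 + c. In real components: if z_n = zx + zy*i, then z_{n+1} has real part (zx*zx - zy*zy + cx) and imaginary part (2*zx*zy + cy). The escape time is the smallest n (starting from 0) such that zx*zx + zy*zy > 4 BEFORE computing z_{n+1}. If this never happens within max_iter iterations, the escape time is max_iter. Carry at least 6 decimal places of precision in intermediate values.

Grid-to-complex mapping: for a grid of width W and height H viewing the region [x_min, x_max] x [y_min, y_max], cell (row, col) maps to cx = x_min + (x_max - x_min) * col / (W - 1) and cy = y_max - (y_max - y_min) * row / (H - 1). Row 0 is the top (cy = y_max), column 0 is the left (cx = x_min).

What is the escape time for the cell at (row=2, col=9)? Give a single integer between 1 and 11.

Answer: 6

Derivation:
z_0 = 0 + 0i, c = 0.1755 + 0.7400i
Iter 1: z = 0.1755 + 0.7400i, |z|^2 = 0.5784
Iter 2: z = -0.3414 + 0.9997i, |z|^2 = 1.1159
Iter 3: z = -0.7074 + 0.0575i, |z|^2 = 0.5037
Iter 4: z = 0.6725 + 0.6587i, |z|^2 = 0.8861
Iter 5: z = 0.1939 + 1.6259i, |z|^2 = 2.6812
Iter 6: z = -2.4305 + 1.3705i, |z|^2 = 7.7857
Escaped at iteration 6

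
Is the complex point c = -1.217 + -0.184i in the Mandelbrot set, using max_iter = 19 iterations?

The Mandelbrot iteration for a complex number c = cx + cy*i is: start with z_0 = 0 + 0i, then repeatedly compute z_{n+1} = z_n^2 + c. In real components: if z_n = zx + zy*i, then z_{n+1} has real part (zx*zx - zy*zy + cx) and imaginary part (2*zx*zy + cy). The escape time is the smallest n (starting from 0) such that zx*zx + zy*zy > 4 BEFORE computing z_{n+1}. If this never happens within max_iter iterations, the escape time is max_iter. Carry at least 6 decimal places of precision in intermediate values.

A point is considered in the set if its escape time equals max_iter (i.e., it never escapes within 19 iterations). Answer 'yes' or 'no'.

z_0 = 0 + 0i, c = -1.2170 + -0.1840i
Iter 1: z = -1.2170 + -0.1840i, |z|^2 = 1.5149
Iter 2: z = 0.2302 + 0.2639i, |z|^2 = 0.1226
Iter 3: z = -1.2336 + -0.0625i, |z|^2 = 1.5257
Iter 4: z = 0.3009 + -0.0298i, |z|^2 = 0.0914
Iter 5: z = -1.1274 + -0.2019i, |z|^2 = 1.3117
Iter 6: z = 0.0131 + 0.2713i, |z|^2 = 0.0738
Iter 7: z = -1.2904 + -0.1769i, |z|^2 = 1.6965
Iter 8: z = 0.4169 + 0.2725i, |z|^2 = 0.2481
Iter 9: z = -1.1174 + 0.0432i, |z|^2 = 1.2505
Iter 10: z = 0.0298 + -0.2805i, |z|^2 = 0.0796
Iter 11: z = -1.2948 + -0.2007i, |z|^2 = 1.7168
Iter 12: z = 0.4192 + 0.3358i, |z|^2 = 0.2885
Iter 13: z = -1.1540 + 0.0975i, |z|^2 = 1.3411
Iter 14: z = 0.1051 + -0.4091i, |z|^2 = 0.1784
Iter 15: z = -1.3733 + -0.2700i, |z|^2 = 1.9588
Iter 16: z = 0.5960 + 0.5576i, |z|^2 = 0.6662
Iter 17: z = -1.1726 + 0.4807i, |z|^2 = 1.6062
Iter 18: z = -0.0729 + -1.3113i, |z|^2 = 1.7249
Did not escape in 19 iterations → in set

Answer: yes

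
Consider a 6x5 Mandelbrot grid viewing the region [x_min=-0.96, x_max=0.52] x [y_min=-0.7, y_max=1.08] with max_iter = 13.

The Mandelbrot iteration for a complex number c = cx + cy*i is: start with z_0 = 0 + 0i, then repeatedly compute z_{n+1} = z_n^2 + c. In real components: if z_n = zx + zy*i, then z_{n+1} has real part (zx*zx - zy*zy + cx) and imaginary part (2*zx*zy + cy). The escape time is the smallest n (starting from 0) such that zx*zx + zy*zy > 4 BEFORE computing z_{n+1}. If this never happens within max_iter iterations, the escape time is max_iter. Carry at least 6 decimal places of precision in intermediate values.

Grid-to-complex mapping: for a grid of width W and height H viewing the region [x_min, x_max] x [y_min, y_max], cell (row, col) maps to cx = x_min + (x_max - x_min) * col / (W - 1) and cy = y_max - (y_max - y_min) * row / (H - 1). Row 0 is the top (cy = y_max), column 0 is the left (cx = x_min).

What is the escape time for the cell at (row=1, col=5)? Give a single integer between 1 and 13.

Answer: 4

Derivation:
z_0 = 0 + 0i, c = 0.5200 + 0.6350i
Iter 1: z = 0.5200 + 0.6350i, |z|^2 = 0.6736
Iter 2: z = 0.3872 + 1.2954i, |z|^2 = 1.8280
Iter 3: z = -1.0082 + 1.6381i, |z|^2 = 3.6997
Iter 4: z = -1.1470 + -2.6679i, |z|^2 = 8.4333
Escaped at iteration 4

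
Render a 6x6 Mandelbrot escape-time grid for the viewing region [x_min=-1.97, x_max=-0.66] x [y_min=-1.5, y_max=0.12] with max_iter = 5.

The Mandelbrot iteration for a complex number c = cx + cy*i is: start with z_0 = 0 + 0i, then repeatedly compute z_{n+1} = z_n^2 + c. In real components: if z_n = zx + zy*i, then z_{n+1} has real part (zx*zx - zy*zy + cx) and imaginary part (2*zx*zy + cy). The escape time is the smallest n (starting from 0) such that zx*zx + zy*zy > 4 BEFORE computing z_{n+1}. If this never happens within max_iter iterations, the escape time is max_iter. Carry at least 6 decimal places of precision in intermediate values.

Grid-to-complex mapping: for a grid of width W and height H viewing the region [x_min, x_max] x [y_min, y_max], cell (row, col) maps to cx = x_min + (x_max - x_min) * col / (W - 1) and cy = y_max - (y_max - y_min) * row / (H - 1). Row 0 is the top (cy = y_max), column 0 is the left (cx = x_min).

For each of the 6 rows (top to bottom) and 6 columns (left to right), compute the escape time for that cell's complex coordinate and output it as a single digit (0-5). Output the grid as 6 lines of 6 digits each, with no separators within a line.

Answer: 455555
345555
133455
123334
112333
111222

Derivation:
(row=0, col=0): c = -1.9700 + 0.1200i → escape time 4
(row=0, col=1): c = -1.7080 + 0.1200i → escape time 5
(row=0, col=2): c = -1.4460 + 0.1200i → escape time 5
(row=0, col=3): c = -1.1840 + 0.1200i → escape time 5
(row=0, col=4): c = -0.9220 + 0.1200i → escape time 5
(row=0, col=5): c = -0.6600 + 0.1200i → escape time 5
(row=1, col=0): c = -1.9700 + -0.2040i → escape time 3
(row=1, col=1): c = -1.7080 + -0.2040i → escape time 4
(row=1, col=2): c = -1.4460 + -0.2040i → escape time 5
(row=1, col=3): c = -1.1840 + -0.2040i → escape time 5
(row=1, col=4): c = -0.9220 + -0.2040i → escape time 5
(row=1, col=5): c = -0.6600 + -0.2040i → escape time 5
(row=2, col=0): c = -1.9700 + -0.5280i → escape time 1
(row=2, col=1): c = -1.7080 + -0.5280i → escape time 3
(row=2, col=2): c = -1.4460 + -0.5280i → escape time 3
(row=2, col=3): c = -1.1840 + -0.5280i → escape time 4
(row=2, col=4): c = -0.9220 + -0.5280i → escape time 5
(row=2, col=5): c = -0.6600 + -0.5280i → escape time 5
(row=3, col=0): c = -1.9700 + -0.8520i → escape time 1
(row=3, col=1): c = -1.7080 + -0.8520i → escape time 2
(row=3, col=2): c = -1.4460 + -0.8520i → escape time 3
(row=3, col=3): c = -1.1840 + -0.8520i → escape time 3
(row=3, col=4): c = -0.9220 + -0.8520i → escape time 3
(row=3, col=5): c = -0.6600 + -0.8520i → escape time 4
(row=4, col=0): c = -1.9700 + -1.1760i → escape time 1
(row=4, col=1): c = -1.7080 + -1.1760i → escape time 1
(row=4, col=2): c = -1.4460 + -1.1760i → escape time 2
(row=4, col=3): c = -1.1840 + -1.1760i → escape time 3
(row=4, col=4): c = -0.9220 + -1.1760i → escape time 3
(row=4, col=5): c = -0.6600 + -1.1760i → escape time 3
(row=5, col=0): c = -1.9700 + -1.5000i → escape time 1
(row=5, col=1): c = -1.7080 + -1.5000i → escape time 1
(row=5, col=2): c = -1.4460 + -1.5000i → escape time 1
(row=5, col=3): c = -1.1840 + -1.5000i → escape time 2
(row=5, col=4): c = -0.9220 + -1.5000i → escape time 2
(row=5, col=5): c = -0.6600 + -1.5000i → escape time 2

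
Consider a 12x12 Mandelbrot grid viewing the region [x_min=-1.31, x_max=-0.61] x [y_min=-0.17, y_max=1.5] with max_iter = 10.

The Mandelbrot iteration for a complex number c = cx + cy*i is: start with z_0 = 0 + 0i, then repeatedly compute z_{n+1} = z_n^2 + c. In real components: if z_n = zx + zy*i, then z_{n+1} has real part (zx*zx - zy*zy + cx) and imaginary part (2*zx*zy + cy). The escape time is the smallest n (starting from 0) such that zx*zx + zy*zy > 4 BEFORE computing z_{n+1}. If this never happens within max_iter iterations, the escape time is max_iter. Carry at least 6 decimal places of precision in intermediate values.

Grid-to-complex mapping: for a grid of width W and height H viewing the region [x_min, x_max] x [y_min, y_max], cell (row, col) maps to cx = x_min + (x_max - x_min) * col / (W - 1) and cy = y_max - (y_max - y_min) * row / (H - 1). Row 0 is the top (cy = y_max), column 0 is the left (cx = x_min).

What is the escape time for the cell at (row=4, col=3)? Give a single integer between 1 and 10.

Answer: 3

Derivation:
z_0 = 0 + 0i, c = -1.1191 + 0.8927i
Iter 1: z = -1.1191 + 0.8927i, |z|^2 = 2.0493
Iter 2: z = -0.6637 + -1.1054i, |z|^2 = 1.6623
Iter 3: z = -1.9004 + 2.3600i, |z|^2 = 9.1810
Escaped at iteration 3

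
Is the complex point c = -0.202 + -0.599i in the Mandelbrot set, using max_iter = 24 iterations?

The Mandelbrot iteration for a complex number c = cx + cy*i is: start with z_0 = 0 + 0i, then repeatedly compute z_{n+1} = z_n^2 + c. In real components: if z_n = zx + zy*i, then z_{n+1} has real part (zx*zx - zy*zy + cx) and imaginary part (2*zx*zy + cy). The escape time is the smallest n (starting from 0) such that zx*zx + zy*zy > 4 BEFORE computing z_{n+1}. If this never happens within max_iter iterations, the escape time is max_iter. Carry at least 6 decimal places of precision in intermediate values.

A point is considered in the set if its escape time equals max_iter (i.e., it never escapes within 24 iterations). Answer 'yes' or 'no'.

Answer: yes

Derivation:
z_0 = 0 + 0i, c = -0.2020 + -0.5990i
Iter 1: z = -0.2020 + -0.5990i, |z|^2 = 0.3996
Iter 2: z = -0.5200 + -0.3570i, |z|^2 = 0.3978
Iter 3: z = -0.0591 + -0.2277i, |z|^2 = 0.0553
Iter 4: z = -0.2504 + -0.5721i, |z|^2 = 0.3900
Iter 5: z = -0.4666 + -0.3125i, |z|^2 = 0.3154
Iter 6: z = -0.0819 + -0.3073i, |z|^2 = 0.1012
Iter 7: z = -0.2897 + -0.5486i, |z|^2 = 0.3849
Iter 8: z = -0.4190 + -0.2811i, |z|^2 = 0.2546
Iter 9: z = -0.1054 + -0.3634i, |z|^2 = 0.1432
Iter 10: z = -0.3230 + -0.5224i, |z|^2 = 0.3772
Iter 11: z = -0.3706 + -0.2616i, |z|^2 = 0.2057
Iter 12: z = -0.1331 + -0.4051i, |z|^2 = 0.1819
Iter 13: z = -0.3484 + -0.4912i, |z|^2 = 0.3626
Iter 14: z = -0.3218 + -0.2567i, |z|^2 = 0.1695
Iter 15: z = -0.1643 + -0.4337i, |z|^2 = 0.2151
Iter 16: z = -0.3631 + -0.4564i, |z|^2 = 0.3402
Iter 17: z = -0.2785 + -0.2675i, |z|^2 = 0.1491
Iter 18: z = -0.1960 + -0.4500i, |z|^2 = 0.2409
Iter 19: z = -0.3661 + -0.4226i, |z|^2 = 0.3126
Iter 20: z = -0.2466 + -0.2896i, |z|^2 = 0.1447
Iter 21: z = -0.2251 + -0.4562i, |z|^2 = 0.2588
Iter 22: z = -0.3595 + -0.3936i, |z|^2 = 0.2842
Iter 23: z = -0.2277 + -0.3160i, |z|^2 = 0.1517
Did not escape in 24 iterations → in set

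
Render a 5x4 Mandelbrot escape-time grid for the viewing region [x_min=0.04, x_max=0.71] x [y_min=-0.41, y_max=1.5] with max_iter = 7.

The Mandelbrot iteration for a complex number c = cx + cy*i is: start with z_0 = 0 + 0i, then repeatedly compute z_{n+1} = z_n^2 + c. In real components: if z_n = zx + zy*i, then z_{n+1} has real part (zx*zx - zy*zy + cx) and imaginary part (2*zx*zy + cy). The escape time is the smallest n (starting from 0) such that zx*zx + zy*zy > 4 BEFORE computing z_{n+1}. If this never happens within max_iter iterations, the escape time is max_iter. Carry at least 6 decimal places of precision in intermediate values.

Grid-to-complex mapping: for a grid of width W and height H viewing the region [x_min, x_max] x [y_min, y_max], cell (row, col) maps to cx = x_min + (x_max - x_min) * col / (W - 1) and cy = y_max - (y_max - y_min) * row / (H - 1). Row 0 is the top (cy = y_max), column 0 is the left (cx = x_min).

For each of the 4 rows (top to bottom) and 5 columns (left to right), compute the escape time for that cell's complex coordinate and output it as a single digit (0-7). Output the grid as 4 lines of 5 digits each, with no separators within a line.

(row=0, col=0): c = 0.0400 + 1.5000i → escape time 2
(row=0, col=1): c = 0.2075 + 1.5000i → escape time 2
(row=0, col=2): c = 0.3750 + 1.5000i → escape time 2
(row=0, col=3): c = 0.5425 + 1.5000i → escape time 2
(row=0, col=4): c = 0.7100 + 1.5000i → escape time 2
(row=1, col=0): c = 0.0400 + 0.8633i → escape time 7
(row=1, col=1): c = 0.2075 + 0.8633i → escape time 5
(row=1, col=2): c = 0.3750 + 0.8633i → escape time 4
(row=1, col=3): c = 0.5425 + 0.8633i → escape time 3
(row=1, col=4): c = 0.7100 + 0.8633i → escape time 2
(row=2, col=0): c = 0.0400 + 0.2267i → escape time 7
(row=2, col=1): c = 0.2075 + 0.2267i → escape time 7
(row=2, col=2): c = 0.3750 + 0.2267i → escape time 7
(row=2, col=3): c = 0.5425 + 0.2267i → escape time 4
(row=2, col=4): c = 0.7100 + 0.2267i → escape time 3
(row=3, col=0): c = 0.0400 + -0.4100i → escape time 7
(row=3, col=1): c = 0.2075 + -0.4100i → escape time 7
(row=3, col=2): c = 0.3750 + -0.4100i → escape time 7
(row=3, col=3): c = 0.5425 + -0.4100i → escape time 4
(row=3, col=4): c = 0.7100 + -0.4100i → escape time 3

Answer: 22222
75432
77743
77743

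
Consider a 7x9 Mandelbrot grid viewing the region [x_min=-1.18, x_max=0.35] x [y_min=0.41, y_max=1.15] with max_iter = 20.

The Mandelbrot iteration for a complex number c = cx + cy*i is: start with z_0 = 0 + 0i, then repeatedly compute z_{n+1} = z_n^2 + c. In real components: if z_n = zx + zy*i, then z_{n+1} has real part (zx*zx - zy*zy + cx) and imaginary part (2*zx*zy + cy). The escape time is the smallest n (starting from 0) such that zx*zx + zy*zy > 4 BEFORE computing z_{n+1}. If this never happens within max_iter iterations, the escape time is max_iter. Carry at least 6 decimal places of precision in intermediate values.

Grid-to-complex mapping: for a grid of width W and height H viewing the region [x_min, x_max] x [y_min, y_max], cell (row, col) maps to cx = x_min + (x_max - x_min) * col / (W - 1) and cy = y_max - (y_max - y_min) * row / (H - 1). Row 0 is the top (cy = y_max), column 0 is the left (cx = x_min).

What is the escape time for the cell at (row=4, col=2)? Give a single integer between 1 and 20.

z_0 = 0 + 0i, c = -0.6700 + 0.7800i
Iter 1: z = -0.6700 + 0.7800i, |z|^2 = 1.0573
Iter 2: z = -0.8295 + -0.2652i, |z|^2 = 0.7584
Iter 3: z = -0.0523 + 1.2200i, |z|^2 = 1.4911
Iter 4: z = -2.1556 + 0.6525i, |z|^2 = 5.0723
Escaped at iteration 4

Answer: 4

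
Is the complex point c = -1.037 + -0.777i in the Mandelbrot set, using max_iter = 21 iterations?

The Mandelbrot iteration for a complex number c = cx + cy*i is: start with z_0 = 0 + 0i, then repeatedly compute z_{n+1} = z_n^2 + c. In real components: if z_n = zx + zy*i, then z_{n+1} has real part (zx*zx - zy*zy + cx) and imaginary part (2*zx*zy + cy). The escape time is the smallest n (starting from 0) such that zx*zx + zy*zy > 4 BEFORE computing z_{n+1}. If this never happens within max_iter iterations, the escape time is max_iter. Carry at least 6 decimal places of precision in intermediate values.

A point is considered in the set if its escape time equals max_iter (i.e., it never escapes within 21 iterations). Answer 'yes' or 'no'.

z_0 = 0 + 0i, c = -1.0370 + -0.7770i
Iter 1: z = -1.0370 + -0.7770i, |z|^2 = 1.6791
Iter 2: z = -0.5654 + 0.8345i, |z|^2 = 1.0160
Iter 3: z = -1.4138 + -1.7206i, |z|^2 = 4.9591
Escaped at iteration 3

Answer: no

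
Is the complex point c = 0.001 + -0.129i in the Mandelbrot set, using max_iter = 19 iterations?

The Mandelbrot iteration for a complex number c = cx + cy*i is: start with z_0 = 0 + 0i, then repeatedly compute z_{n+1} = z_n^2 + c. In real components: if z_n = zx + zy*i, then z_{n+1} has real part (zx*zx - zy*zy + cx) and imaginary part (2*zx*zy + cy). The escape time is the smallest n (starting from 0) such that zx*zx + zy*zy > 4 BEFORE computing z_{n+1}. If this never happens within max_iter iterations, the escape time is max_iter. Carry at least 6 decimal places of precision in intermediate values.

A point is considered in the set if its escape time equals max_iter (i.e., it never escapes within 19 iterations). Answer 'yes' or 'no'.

Answer: yes

Derivation:
z_0 = 0 + 0i, c = 0.0010 + -0.1290i
Iter 1: z = 0.0010 + -0.1290i, |z|^2 = 0.0166
Iter 2: z = -0.0156 + -0.1293i, |z|^2 = 0.0170
Iter 3: z = -0.0155 + -0.1250i, |z|^2 = 0.0159
Iter 4: z = -0.0144 + -0.1251i, |z|^2 = 0.0159
Iter 5: z = -0.0145 + -0.1254i, |z|^2 = 0.0159
Iter 6: z = -0.0145 + -0.1254i, |z|^2 = 0.0159
Iter 7: z = -0.0145 + -0.1254i, |z|^2 = 0.0159
Iter 8: z = -0.0145 + -0.1254i, |z|^2 = 0.0159
Iter 9: z = -0.0145 + -0.1254i, |z|^2 = 0.0159
Iter 10: z = -0.0145 + -0.1254i, |z|^2 = 0.0159
Iter 11: z = -0.0145 + -0.1254i, |z|^2 = 0.0159
Iter 12: z = -0.0145 + -0.1254i, |z|^2 = 0.0159
Iter 13: z = -0.0145 + -0.1254i, |z|^2 = 0.0159
Iter 14: z = -0.0145 + -0.1254i, |z|^2 = 0.0159
Iter 15: z = -0.0145 + -0.1254i, |z|^2 = 0.0159
Iter 16: z = -0.0145 + -0.1254i, |z|^2 = 0.0159
Iter 17: z = -0.0145 + -0.1254i, |z|^2 = 0.0159
Iter 18: z = -0.0145 + -0.1254i, |z|^2 = 0.0159
Did not escape in 19 iterations → in set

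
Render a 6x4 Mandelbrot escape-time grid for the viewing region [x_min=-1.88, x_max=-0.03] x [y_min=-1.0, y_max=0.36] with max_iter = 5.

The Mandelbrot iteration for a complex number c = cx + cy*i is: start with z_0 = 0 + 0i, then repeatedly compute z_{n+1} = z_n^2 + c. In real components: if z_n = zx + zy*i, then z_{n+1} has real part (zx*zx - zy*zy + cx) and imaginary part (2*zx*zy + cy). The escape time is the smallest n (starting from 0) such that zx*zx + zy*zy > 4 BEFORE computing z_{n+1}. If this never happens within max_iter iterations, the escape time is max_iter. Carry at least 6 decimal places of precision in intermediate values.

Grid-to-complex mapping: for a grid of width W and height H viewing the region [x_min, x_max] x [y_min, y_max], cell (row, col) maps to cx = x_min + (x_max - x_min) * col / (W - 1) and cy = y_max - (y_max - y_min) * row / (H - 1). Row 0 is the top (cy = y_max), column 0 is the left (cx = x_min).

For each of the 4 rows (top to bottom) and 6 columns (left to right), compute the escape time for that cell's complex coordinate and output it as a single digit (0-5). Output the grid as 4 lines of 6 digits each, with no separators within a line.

(row=0, col=0): c = -1.8800 + 0.3600i → escape time 3
(row=0, col=1): c = -1.5100 + 0.3600i → escape time 4
(row=0, col=2): c = -1.1400 + 0.3600i → escape time 5
(row=0, col=3): c = -0.7700 + 0.3600i → escape time 5
(row=0, col=4): c = -0.4000 + 0.3600i → escape time 5
(row=0, col=5): c = -0.0300 + 0.3600i → escape time 5
(row=1, col=0): c = -1.8800 + -0.0933i → escape time 4
(row=1, col=1): c = -1.5100 + -0.0933i → escape time 5
(row=1, col=2): c = -1.1400 + -0.0933i → escape time 5
(row=1, col=3): c = -0.7700 + -0.0933i → escape time 5
(row=1, col=4): c = -0.4000 + -0.0933i → escape time 5
(row=1, col=5): c = -0.0300 + -0.0933i → escape time 5
(row=2, col=0): c = -1.8800 + -0.5467i → escape time 2
(row=2, col=1): c = -1.5100 + -0.5467i → escape time 3
(row=2, col=2): c = -1.1400 + -0.5467i → escape time 4
(row=2, col=3): c = -0.7700 + -0.5467i → escape time 5
(row=2, col=4): c = -0.4000 + -0.5467i → escape time 5
(row=2, col=5): c = -0.0300 + -0.5467i → escape time 5
(row=3, col=0): c = -1.8800 + -1.0000i → escape time 1
(row=3, col=1): c = -1.5100 + -1.0000i → escape time 2
(row=3, col=2): c = -1.1400 + -1.0000i → escape time 3
(row=3, col=3): c = -0.7700 + -1.0000i → escape time 3
(row=3, col=4): c = -0.4000 + -1.0000i → escape time 4
(row=3, col=5): c = -0.0300 + -1.0000i → escape time 5

Answer: 345555
455555
234555
123345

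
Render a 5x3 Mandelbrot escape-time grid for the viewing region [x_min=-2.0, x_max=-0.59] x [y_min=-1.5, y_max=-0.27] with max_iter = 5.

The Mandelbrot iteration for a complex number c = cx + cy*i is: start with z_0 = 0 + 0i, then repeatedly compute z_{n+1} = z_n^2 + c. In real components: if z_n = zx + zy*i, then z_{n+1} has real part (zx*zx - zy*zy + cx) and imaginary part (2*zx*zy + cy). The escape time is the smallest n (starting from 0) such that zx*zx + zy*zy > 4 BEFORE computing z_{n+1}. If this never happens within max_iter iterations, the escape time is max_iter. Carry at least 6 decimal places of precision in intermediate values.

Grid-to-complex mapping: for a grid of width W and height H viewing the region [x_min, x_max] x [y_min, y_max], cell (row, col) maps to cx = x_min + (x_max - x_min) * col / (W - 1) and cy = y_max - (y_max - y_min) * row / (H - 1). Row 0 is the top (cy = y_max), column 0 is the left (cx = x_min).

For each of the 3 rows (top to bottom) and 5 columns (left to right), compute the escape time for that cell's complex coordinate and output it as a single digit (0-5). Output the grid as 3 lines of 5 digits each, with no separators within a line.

Answer: 14555
12334
11222

Derivation:
(row=0, col=0): c = -2.0000 + -0.2700i → escape time 1
(row=0, col=1): c = -1.6475 + -0.2700i → escape time 4
(row=0, col=2): c = -1.2950 + -0.2700i → escape time 5
(row=0, col=3): c = -0.9425 + -0.2700i → escape time 5
(row=0, col=4): c = -0.5900 + -0.2700i → escape time 5
(row=1, col=0): c = -2.0000 + -0.8850i → escape time 1
(row=1, col=1): c = -1.6475 + -0.8850i → escape time 2
(row=1, col=2): c = -1.2950 + -0.8850i → escape time 3
(row=1, col=3): c = -0.9425 + -0.8850i → escape time 3
(row=1, col=4): c = -0.5900 + -0.8850i → escape time 4
(row=2, col=0): c = -2.0000 + -1.5000i → escape time 1
(row=2, col=1): c = -1.6475 + -1.5000i → escape time 1
(row=2, col=2): c = -1.2950 + -1.5000i → escape time 2
(row=2, col=3): c = -0.9425 + -1.5000i → escape time 2
(row=2, col=4): c = -0.5900 + -1.5000i → escape time 2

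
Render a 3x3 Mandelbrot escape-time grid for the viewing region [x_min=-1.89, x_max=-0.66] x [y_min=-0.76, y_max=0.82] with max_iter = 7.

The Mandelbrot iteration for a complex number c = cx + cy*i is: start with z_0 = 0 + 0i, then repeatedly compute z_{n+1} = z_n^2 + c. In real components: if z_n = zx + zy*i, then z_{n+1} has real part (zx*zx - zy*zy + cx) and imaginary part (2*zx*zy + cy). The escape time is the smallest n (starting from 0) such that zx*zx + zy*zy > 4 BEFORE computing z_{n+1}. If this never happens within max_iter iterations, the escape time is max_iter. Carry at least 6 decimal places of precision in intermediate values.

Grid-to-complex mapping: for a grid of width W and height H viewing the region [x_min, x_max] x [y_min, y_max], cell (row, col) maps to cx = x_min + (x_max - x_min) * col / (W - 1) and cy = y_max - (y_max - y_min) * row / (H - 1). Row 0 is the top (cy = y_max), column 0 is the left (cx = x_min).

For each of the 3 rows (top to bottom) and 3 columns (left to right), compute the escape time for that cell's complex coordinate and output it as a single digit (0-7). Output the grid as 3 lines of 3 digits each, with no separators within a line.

Answer: 134
677
134

Derivation:
(row=0, col=0): c = -1.8900 + 0.8200i → escape time 1
(row=0, col=1): c = -1.2750 + 0.8200i → escape time 3
(row=0, col=2): c = -0.6600 + 0.8200i → escape time 4
(row=1, col=0): c = -1.8900 + 0.0300i → escape time 6
(row=1, col=1): c = -1.2750 + 0.0300i → escape time 7
(row=1, col=2): c = -0.6600 + 0.0300i → escape time 7
(row=2, col=0): c = -1.8900 + -0.7600i → escape time 1
(row=2, col=1): c = -1.2750 + -0.7600i → escape time 3
(row=2, col=2): c = -0.6600 + -0.7600i → escape time 4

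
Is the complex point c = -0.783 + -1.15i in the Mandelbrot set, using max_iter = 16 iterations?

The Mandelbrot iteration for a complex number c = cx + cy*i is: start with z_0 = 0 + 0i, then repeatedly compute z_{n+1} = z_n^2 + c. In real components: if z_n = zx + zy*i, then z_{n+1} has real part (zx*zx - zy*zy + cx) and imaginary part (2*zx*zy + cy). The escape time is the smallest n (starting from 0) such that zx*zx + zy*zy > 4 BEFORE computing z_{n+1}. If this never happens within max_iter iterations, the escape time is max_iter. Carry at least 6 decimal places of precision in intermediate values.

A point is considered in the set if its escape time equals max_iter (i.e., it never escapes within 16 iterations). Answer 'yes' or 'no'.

z_0 = 0 + 0i, c = -0.7830 + -1.1500i
Iter 1: z = -0.7830 + -1.1500i, |z|^2 = 1.9356
Iter 2: z = -1.4924 + 0.6509i, |z|^2 = 2.6510
Iter 3: z = 1.0206 + -3.0928i, |z|^2 = 10.6072
Escaped at iteration 3

Answer: no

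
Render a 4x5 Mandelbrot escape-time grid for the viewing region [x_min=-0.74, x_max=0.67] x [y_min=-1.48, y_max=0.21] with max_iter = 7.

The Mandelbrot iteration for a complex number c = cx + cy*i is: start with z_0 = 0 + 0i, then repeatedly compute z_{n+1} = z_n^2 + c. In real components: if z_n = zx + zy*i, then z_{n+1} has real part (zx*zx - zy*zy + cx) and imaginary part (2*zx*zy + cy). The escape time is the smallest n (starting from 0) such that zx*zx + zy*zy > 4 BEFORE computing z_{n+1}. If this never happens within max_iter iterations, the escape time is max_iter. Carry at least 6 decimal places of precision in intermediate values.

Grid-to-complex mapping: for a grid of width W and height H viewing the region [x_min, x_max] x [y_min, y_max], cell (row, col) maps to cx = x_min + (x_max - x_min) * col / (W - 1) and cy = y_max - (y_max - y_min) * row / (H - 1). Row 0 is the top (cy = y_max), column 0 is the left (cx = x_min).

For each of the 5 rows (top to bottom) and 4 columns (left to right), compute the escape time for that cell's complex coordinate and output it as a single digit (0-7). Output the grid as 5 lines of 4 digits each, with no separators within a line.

(row=0, col=0): c = -0.7400 + 0.2100i → escape time 7
(row=0, col=1): c = -0.2700 + 0.2100i → escape time 7
(row=0, col=2): c = 0.2000 + 0.2100i → escape time 7
(row=0, col=3): c = 0.6700 + 0.2100i → escape time 3
(row=1, col=0): c = -0.7400 + -0.2125i → escape time 7
(row=1, col=1): c = -0.2700 + -0.2125i → escape time 7
(row=1, col=2): c = 0.2000 + -0.2125i → escape time 7
(row=1, col=3): c = 0.6700 + -0.2125i → escape time 3
(row=2, col=0): c = -0.7400 + -0.6350i → escape time 5
(row=2, col=1): c = -0.2700 + -0.6350i → escape time 7
(row=2, col=2): c = 0.2000 + -0.6350i → escape time 7
(row=2, col=3): c = 0.6700 + -0.6350i → escape time 3
(row=3, col=0): c = -0.7400 + -1.0575i → escape time 3
(row=3, col=1): c = -0.2700 + -1.0575i → escape time 5
(row=3, col=2): c = 0.2000 + -1.0575i → escape time 4
(row=3, col=3): c = 0.6700 + -1.0575i → escape time 2
(row=4, col=0): c = -0.7400 + -1.4800i → escape time 2
(row=4, col=1): c = -0.2700 + -1.4800i → escape time 2
(row=4, col=2): c = 0.2000 + -1.4800i → escape time 2
(row=4, col=3): c = 0.6700 + -1.4800i → escape time 2

Answer: 7773
7773
5773
3542
2222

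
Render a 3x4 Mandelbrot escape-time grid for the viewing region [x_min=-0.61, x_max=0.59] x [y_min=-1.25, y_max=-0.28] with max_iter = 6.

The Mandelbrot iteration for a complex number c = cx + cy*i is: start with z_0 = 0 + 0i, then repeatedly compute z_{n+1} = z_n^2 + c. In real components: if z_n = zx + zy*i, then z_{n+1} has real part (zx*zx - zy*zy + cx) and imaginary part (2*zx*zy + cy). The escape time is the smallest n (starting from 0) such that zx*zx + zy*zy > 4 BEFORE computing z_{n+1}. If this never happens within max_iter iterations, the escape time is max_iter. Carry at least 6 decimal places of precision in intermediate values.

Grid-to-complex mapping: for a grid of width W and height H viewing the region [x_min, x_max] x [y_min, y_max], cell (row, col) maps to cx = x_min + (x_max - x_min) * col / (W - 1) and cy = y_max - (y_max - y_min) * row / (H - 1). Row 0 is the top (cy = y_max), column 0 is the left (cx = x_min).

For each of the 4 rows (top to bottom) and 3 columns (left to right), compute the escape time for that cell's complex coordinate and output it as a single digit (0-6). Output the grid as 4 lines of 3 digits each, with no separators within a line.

Answer: 664
663
462
332

Derivation:
(row=0, col=0): c = -0.6100 + -0.2800i → escape time 6
(row=0, col=1): c = -0.0100 + -0.2800i → escape time 6
(row=0, col=2): c = 0.5900 + -0.2800i → escape time 4
(row=1, col=0): c = -0.6100 + -0.6033i → escape time 6
(row=1, col=1): c = -0.0100 + -0.6033i → escape time 6
(row=1, col=2): c = 0.5900 + -0.6033i → escape time 3
(row=2, col=0): c = -0.6100 + -0.9267i → escape time 4
(row=2, col=1): c = -0.0100 + -0.9267i → escape time 6
(row=2, col=2): c = 0.5900 + -0.9267i → escape time 2
(row=3, col=0): c = -0.6100 + -1.2500i → escape time 3
(row=3, col=1): c = -0.0100 + -1.2500i → escape time 3
(row=3, col=2): c = 0.5900 + -1.2500i → escape time 2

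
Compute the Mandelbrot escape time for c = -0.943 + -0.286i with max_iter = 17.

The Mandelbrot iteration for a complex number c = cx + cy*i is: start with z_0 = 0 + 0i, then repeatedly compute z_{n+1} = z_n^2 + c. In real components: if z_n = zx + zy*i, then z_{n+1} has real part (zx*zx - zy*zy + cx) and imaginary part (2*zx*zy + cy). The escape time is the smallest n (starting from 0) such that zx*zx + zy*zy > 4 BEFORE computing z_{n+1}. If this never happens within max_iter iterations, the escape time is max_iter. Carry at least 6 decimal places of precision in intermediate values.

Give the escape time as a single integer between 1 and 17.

z_0 = 0 + 0i, c = -0.9430 + -0.2860i
Iter 1: z = -0.9430 + -0.2860i, |z|^2 = 0.9710
Iter 2: z = -0.1355 + 0.2534i, |z|^2 = 0.0826
Iter 3: z = -0.9888 + -0.3547i, |z|^2 = 1.1036
Iter 4: z = -0.0910 + 0.4155i, |z|^2 = 0.1809
Iter 5: z = -1.1073 + -0.3616i, |z|^2 = 1.3570
Iter 6: z = 0.1524 + 0.5149i, |z|^2 = 0.2883
Iter 7: z = -1.1849 + -0.1291i, |z|^2 = 1.4206
Iter 8: z = 0.4443 + 0.0198i, |z|^2 = 0.1978
Iter 9: z = -0.7460 + -0.2684i, |z|^2 = 0.6286
Iter 10: z = -0.4585 + 0.1144i, |z|^2 = 0.2233
Iter 11: z = -0.7459 + -0.3909i, |z|^2 = 0.7092
Iter 12: z = -0.5395 + 0.2972i, |z|^2 = 0.3794
Iter 13: z = -0.7403 + -0.6067i, |z|^2 = 0.9161
Iter 14: z = -0.7630 + 0.6123i, |z|^2 = 0.9570
Iter 15: z = -0.7357 + -1.2203i, |z|^2 = 2.0303
Iter 16: z = -1.8908 + 1.5095i, |z|^2 = 5.8538
Escaped at iteration 16

Answer: 16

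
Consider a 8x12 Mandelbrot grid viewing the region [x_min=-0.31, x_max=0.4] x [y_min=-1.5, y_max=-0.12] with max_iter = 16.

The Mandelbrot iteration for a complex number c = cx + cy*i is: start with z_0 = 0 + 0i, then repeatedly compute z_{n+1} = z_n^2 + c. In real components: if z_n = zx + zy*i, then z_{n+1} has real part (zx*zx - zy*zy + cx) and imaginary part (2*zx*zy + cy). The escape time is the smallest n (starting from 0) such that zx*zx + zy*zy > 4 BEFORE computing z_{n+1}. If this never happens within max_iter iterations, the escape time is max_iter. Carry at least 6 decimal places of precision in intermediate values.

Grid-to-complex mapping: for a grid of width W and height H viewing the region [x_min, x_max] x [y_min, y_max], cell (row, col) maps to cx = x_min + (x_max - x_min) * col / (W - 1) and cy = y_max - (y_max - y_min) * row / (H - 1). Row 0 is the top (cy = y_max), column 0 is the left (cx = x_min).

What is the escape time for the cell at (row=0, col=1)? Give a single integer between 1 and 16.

Answer: 16

Derivation:
z_0 = 0 + 0i, c = -0.2086 + -0.1200i
Iter 1: z = -0.2086 + -0.1200i, |z|^2 = 0.0579
Iter 2: z = -0.1795 + -0.0699i, |z|^2 = 0.0371
Iter 3: z = -0.1813 + -0.0949i, |z|^2 = 0.0419
Iter 4: z = -0.1847 + -0.0856i, |z|^2 = 0.0415
Iter 5: z = -0.1818 + -0.0884i, |z|^2 = 0.0409
Iter 6: z = -0.1833 + -0.0879i, |z|^2 = 0.0413
Iter 7: z = -0.1827 + -0.0878i, |z|^2 = 0.0411
Iter 8: z = -0.1829 + -0.0879i, |z|^2 = 0.0412
Iter 9: z = -0.1828 + -0.0878i, |z|^2 = 0.0411
Iter 10: z = -0.1829 + -0.0879i, |z|^2 = 0.0412
Iter 11: z = -0.1829 + -0.0879i, |z|^2 = 0.0412
Iter 12: z = -0.1829 + -0.0879i, |z|^2 = 0.0412
Iter 13: z = -0.1829 + -0.0879i, |z|^2 = 0.0412
Iter 14: z = -0.1829 + -0.0879i, |z|^2 = 0.0412
Iter 15: z = -0.1829 + -0.0879i, |z|^2 = 0.0412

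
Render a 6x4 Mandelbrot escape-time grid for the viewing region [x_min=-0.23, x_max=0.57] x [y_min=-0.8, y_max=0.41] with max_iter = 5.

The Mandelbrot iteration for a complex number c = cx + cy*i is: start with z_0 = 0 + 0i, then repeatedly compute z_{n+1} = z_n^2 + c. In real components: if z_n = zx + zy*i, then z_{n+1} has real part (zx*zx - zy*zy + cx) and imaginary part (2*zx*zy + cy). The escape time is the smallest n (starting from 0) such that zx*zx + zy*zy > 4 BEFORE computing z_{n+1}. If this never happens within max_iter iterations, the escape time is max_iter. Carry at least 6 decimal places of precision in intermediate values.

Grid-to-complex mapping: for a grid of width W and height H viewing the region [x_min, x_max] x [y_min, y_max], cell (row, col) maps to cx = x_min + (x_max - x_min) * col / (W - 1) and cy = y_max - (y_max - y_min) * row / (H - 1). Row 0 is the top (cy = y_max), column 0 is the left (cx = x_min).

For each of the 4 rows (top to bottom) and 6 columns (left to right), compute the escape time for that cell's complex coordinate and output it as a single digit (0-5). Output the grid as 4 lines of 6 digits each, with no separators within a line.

Answer: 555554
555554
555554
555543

Derivation:
(row=0, col=0): c = -0.2300 + 0.4100i → escape time 5
(row=0, col=1): c = -0.0700 + 0.4100i → escape time 5
(row=0, col=2): c = 0.0900 + 0.4100i → escape time 5
(row=0, col=3): c = 0.2500 + 0.4100i → escape time 5
(row=0, col=4): c = 0.4100 + 0.4100i → escape time 5
(row=0, col=5): c = 0.5700 + 0.4100i → escape time 4
(row=1, col=0): c = -0.2300 + 0.0067i → escape time 5
(row=1, col=1): c = -0.0700 + 0.0067i → escape time 5
(row=1, col=2): c = 0.0900 + 0.0067i → escape time 5
(row=1, col=3): c = 0.2500 + 0.0067i → escape time 5
(row=1, col=4): c = 0.4100 + 0.0067i → escape time 5
(row=1, col=5): c = 0.5700 + 0.0067i → escape time 4
(row=2, col=0): c = -0.2300 + -0.3967i → escape time 5
(row=2, col=1): c = -0.0700 + -0.3967i → escape time 5
(row=2, col=2): c = 0.0900 + -0.3967i → escape time 5
(row=2, col=3): c = 0.2500 + -0.3967i → escape time 5
(row=2, col=4): c = 0.4100 + -0.3967i → escape time 5
(row=2, col=5): c = 0.5700 + -0.3967i → escape time 4
(row=3, col=0): c = -0.2300 + -0.8000i → escape time 5
(row=3, col=1): c = -0.0700 + -0.8000i → escape time 5
(row=3, col=2): c = 0.0900 + -0.8000i → escape time 5
(row=3, col=3): c = 0.2500 + -0.8000i → escape time 5
(row=3, col=4): c = 0.4100 + -0.8000i → escape time 4
(row=3, col=5): c = 0.5700 + -0.8000i → escape time 3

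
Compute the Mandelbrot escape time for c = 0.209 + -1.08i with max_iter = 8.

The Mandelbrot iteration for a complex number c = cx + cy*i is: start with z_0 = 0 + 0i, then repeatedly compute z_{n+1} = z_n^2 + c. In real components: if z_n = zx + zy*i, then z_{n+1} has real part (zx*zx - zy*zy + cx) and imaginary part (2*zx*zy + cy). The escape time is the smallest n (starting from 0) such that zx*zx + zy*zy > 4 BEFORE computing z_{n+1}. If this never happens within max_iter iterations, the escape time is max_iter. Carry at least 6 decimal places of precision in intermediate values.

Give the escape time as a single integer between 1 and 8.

z_0 = 0 + 0i, c = 0.2090 + -1.0800i
Iter 1: z = 0.2090 + -1.0800i, |z|^2 = 1.2101
Iter 2: z = -0.9137 + -1.5314i, |z|^2 = 3.1802
Iter 3: z = -1.3014 + 1.7186i, |z|^2 = 4.6473
Escaped at iteration 3

Answer: 3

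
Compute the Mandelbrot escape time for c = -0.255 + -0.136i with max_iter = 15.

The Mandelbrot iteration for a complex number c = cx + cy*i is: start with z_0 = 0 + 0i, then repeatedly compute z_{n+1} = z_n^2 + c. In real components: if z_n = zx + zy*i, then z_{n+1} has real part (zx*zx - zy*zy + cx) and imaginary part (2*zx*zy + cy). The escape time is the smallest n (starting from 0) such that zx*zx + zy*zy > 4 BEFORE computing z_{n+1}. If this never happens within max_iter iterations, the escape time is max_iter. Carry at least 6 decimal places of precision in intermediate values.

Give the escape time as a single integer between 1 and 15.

z_0 = 0 + 0i, c = -0.2550 + -0.1360i
Iter 1: z = -0.2550 + -0.1360i, |z|^2 = 0.0835
Iter 2: z = -0.2085 + -0.0666i, |z|^2 = 0.0479
Iter 3: z = -0.2160 + -0.1082i, |z|^2 = 0.0584
Iter 4: z = -0.2201 + -0.0893i, |z|^2 = 0.0564
Iter 5: z = -0.2145 + -0.0967i, |z|^2 = 0.0554
Iter 6: z = -0.2183 + -0.0945i, |z|^2 = 0.0566
Iter 7: z = -0.2163 + -0.0947i, |z|^2 = 0.0557
Iter 8: z = -0.2172 + -0.0950i, |z|^2 = 0.0562
Iter 9: z = -0.2169 + -0.0947i, |z|^2 = 0.0560
Iter 10: z = -0.2169 + -0.0949i, |z|^2 = 0.0561
Iter 11: z = -0.2169 + -0.0948i, |z|^2 = 0.0561
Iter 12: z = -0.2169 + -0.0949i, |z|^2 = 0.0561
Iter 13: z = -0.2169 + -0.0948i, |z|^2 = 0.0561
Iter 14: z = -0.2169 + -0.0948i, |z|^2 = 0.0561

Answer: 15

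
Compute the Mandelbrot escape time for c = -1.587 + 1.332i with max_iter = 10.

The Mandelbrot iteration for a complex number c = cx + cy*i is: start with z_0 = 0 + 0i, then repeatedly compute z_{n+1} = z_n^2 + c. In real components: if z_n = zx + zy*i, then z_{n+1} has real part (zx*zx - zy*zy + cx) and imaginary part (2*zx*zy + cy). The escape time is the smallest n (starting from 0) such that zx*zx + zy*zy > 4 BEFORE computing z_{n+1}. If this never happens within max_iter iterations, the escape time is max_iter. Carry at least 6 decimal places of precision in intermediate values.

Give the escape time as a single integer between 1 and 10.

z_0 = 0 + 0i, c = -1.5870 + 1.3320i
Iter 1: z = -1.5870 + 1.3320i, |z|^2 = 4.2928
Escaped at iteration 1

Answer: 1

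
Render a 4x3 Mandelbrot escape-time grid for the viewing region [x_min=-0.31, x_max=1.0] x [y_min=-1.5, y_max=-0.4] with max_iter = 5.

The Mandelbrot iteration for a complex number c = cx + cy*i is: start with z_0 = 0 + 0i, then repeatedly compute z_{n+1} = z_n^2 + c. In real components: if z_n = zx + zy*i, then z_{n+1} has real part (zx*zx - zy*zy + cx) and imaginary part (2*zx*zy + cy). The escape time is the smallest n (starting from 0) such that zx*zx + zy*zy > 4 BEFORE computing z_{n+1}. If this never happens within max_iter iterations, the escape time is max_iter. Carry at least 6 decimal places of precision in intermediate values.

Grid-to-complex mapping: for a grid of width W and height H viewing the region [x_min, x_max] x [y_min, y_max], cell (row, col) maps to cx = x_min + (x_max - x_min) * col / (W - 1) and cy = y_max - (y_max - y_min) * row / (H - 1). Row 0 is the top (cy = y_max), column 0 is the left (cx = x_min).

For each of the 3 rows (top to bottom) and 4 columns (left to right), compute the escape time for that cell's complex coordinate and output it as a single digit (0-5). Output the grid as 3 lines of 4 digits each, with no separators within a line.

Answer: 5542
5422
2222

Derivation:
(row=0, col=0): c = -0.3100 + -0.4000i → escape time 5
(row=0, col=1): c = 0.1267 + -0.4000i → escape time 5
(row=0, col=2): c = 0.5633 + -0.4000i → escape time 4
(row=0, col=3): c = 1.0000 + -0.4000i → escape time 2
(row=1, col=0): c = -0.3100 + -0.9500i → escape time 5
(row=1, col=1): c = 0.1267 + -0.9500i → escape time 4
(row=1, col=2): c = 0.5633 + -0.9500i → escape time 2
(row=1, col=3): c = 1.0000 + -0.9500i → escape time 2
(row=2, col=0): c = -0.3100 + -1.5000i → escape time 2
(row=2, col=1): c = 0.1267 + -1.5000i → escape time 2
(row=2, col=2): c = 0.5633 + -1.5000i → escape time 2
(row=2, col=3): c = 1.0000 + -1.5000i → escape time 2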